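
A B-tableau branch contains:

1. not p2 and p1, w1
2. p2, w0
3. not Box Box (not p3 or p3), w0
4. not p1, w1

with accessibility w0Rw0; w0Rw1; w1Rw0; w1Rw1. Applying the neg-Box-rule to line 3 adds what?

a fresh world w2 with w0Rw2, and not Box (not p3 or p3) at w2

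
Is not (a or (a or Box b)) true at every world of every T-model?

Not valid

Tableau for the negation a or (a or Box b):
1. a or (a or Box b), 0
2. a or Box b, 0
3. Box b, 0
4. b, 0
Accessibility: 0R0
The negation has an open branch (countermodel exists).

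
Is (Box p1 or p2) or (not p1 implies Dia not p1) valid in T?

Tableau for the negation not ((Box p1 or p2) or (not p1 implies Dia not p1)):
1. not ((Box p1 or p2) or (not p1 implies Dia not p1)), w0
2. not (Box p1 or p2), w0
3. not (not p1 implies Dia not p1), w0
4. not Box p1, w0
5. not p2, w0
6. not p1, w0
7. not Dia not p1, w0
8. p1, w0
Accessibility: w0Rw0
Branch closes: p1 and not p1 both at w0.
All branches of the negation close; one closing branch shown above.

Valid in T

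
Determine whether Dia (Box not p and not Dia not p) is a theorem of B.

No, not valid

Tableau for the negation not Dia (Box not p and not Dia not p):
1. not Dia (Box not p and not Dia not p), 0
2. not (Box not p and not Dia not p), 0
3. Dia not p, 0
4. not p, 1
5. not (Box not p and not Dia not p), 1
6. Dia not p, 1
7. not p, 2
Accessibility: 0R0, 0R1, 1R0, 1R1, 1R2, 2R1, 2R2
The negation has an open branch (countermodel exists).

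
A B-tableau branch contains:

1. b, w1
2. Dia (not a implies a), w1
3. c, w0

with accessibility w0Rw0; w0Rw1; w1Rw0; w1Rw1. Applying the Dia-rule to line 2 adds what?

a fresh world w2 with w1Rw2, and not a implies a at w2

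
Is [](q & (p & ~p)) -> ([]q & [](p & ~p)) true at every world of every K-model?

Valid

Tableau for the negation ~([](q & (p & ~p)) -> ([]q & [](p & ~p))):
1. ~([](q & (p & ~p)) -> ([]q & [](p & ~p))), u
2. [](q & (p & ~p)), u   [~->-rule on 1]
3. ~([]q & [](p & ~p)), u   [~->-rule on 1]
4. ~[](p & ~p), u   [~&-rule on 3 (branches; this branch)]
5. ~(p & ~p), v   [~[]-rule on 4: fresh world v, uRv]
6. q & (p & ~p), v   [[]-rule on 2 via uRv]
7. q, v   [&-rule on 6]
8. p & ~p, v   [&-rule on 6]
9. p, v   [&-rule on 8]
10. ~p, v   [&-rule on 8]
Accessibility: uRv
Branch closes: p and ~p both at v.
Every branch of the negation's tableau closes; the branch above is one of them.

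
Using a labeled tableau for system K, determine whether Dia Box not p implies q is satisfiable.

Yes, satisfiable

1. Dia Box not p implies q, w0
2. q, w0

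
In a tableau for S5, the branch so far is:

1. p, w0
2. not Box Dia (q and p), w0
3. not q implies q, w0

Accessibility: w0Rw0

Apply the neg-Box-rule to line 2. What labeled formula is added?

a fresh world w1 with w0Rw1, and not Dia (q and p) at w1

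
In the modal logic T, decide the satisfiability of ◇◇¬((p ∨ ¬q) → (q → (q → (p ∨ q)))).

1. ◇◇¬((p ∨ ¬q) → (q → (q → (p ∨ q)))), w0
2. ◇¬((p ∨ ¬q) → (q → (q → (p ∨ q)))), w1   [◇-rule on 1: fresh world w1, w0Rw1]
3. ¬((p ∨ ¬q) → (q → (q → (p ∨ q)))), w2   [◇-rule on 2: fresh world w2, w1Rw2]
4. p ∨ ¬q, w2   [¬→-rule on 3]
5. ¬(q → (q → (p ∨ q))), w2   [¬→-rule on 3]
6. q, w2   [¬→-rule on 5]
7. ¬(q → (p ∨ q)), w2   [¬→-rule on 5]
8. ¬(p ∨ q), w2   [¬→-rule on 7]
9. ¬p, w2   [¬∨-rule on 8]
10. ¬q, w2   [¬∨-rule on 8]
Accessibility: w0Rw0, w0Rw1, w1Rw1, w1Rw2, w2Rw2
Branch closes: q and ¬q both at w2.
(One branch shown.) All branches close.

Unsatisfiable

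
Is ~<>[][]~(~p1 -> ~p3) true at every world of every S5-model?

Invalid (countermodel exists)

Tableau for the negation <>[][]~(~p1 -> ~p3):
1. <>[][]~(~p1 -> ~p3), u
2. [][]~(~p1 -> ~p3), v
3. []~(~p1 -> ~p3), u
4. []~(~p1 -> ~p3), v
5. ~(~p1 -> ~p3), u
6. ~p1, u
7. p3, u
8. ~(~p1 -> ~p3), v
9. ~p1, v
10. p3, v
Accessibility: uRu, uRv, vRu, vRv
The negation has an open branch (countermodel exists).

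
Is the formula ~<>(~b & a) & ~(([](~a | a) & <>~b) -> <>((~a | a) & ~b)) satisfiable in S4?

1. ~<>(~b & a) & ~(([](~a | a) & <>~b) -> <>((~a | a) & ~b)), 0
2. ~<>(~b & a), 0
3. ~(([](~a | a) & <>~b) -> <>((~a | a) & ~b)), 0
4. [](~a | a) & <>~b, 0
5. ~<>((~a | a) & ~b), 0
6. [](~a | a), 0
7. <>~b, 0
8. ~(~b & a), 0
9. ~((~a | a) & ~b), 0
10. ~a | a, 0
11. ~a, 0
12. b, 0
13. ~b, 1
14. ~(~b & a), 1
15. ~((~a | a) & ~b), 1
16. ~a | a, 1
17. ~a, 1
18. ~(~a | a), 1
19. a, 1
Accessibility: 0R0, 0R1, 1R1
Branch closes: a and ~a both at 1.
(One branch shown.) All branches close.

No, unsatisfiable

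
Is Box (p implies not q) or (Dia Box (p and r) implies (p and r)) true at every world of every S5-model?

Tableau for the negation not (Box (p implies not q) or (Dia Box (p and r) implies (p and r))):
1. not (Box (p implies not q) or (Dia Box (p and r) implies (p and r))), 0
2. not Box (p implies not q), 0   [neg-or-rule on 1]
3. not (Dia Box (p and r) implies (p and r)), 0   [neg-or-rule on 1]
4. Dia Box (p and r), 0   [neg-implies-rule on 3]
5. not (p and r), 0   [neg-implies-rule on 3]
6. not r, 0   [neg-and-rule on 5 (branches; this branch)]
7. not (p implies not q), 1   [neg-Box-rule on 2: fresh world 1, 0R1]
8. p, 1   [neg-implies-rule on 7]
9. q, 1   [neg-implies-rule on 7]
10. Box (p and r), 2   [Dia-rule on 4: fresh world 2, 0R2]
11. p and r, 0   [Box-rule on 10 via 2R0]
12. p, 0   [and-rule on 11]
13. r, 0   [and-rule on 11]
Accessibility: 0R0, 0R1, 0R2, 1R0, 1R1, 1R2, 2R0, 2R1, 2R2
Branch closes: r and not r both at 0.
All branches of the negation close; one closing branch shown above.

Yes, valid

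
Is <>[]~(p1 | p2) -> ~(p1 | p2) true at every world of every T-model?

Not valid

Tableau for the negation ~(<>[]~(p1 | p2) -> ~(p1 | p2)):
1. ~(<>[]~(p1 | p2) -> ~(p1 | p2)), w0
2. <>[]~(p1 | p2), w0
3. p1 | p2, w0
4. p2, w0
5. []~(p1 | p2), w1
6. ~(p1 | p2), w1
7. ~p1, w1
8. ~p2, w1
Accessibility: w0Rw0, w0Rw1, w1Rw1
The negation has an open branch (countermodel exists).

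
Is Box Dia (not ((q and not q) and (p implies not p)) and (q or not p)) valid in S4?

No, not valid

Tableau for the negation not Box Dia (not ((q and not q) and (p implies not p)) and (q or not p)):
1. not Box Dia (not ((q and not q) and (p implies not p)) and (q or not p)), 0
2. not Dia (not ((q and not q) and (p implies not p)) and (q or not p)), 1
3. not (not ((q and not q) and (p implies not p)) and (q or not p)), 1
4. not (q or not p), 1
5. not q, 1
6. p, 1
Accessibility: 0R0, 0R1, 1R1
The negation has an open branch (countermodel exists).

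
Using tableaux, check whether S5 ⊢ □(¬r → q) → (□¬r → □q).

Valid in S5

Tableau for the negation ¬(□(¬r → q) → (□¬r → □q)):
1. ¬(□(¬r → q) → (□¬r → □q)), u
2. □(¬r → q), u
3. ¬(□¬r → □q), u
4. □¬r, u
5. ¬□q, u
6. ¬r → q, u
7. ¬r, u
8. q, u
9. ¬q, v
10. ¬r → q, v
11. ¬r, v
12. q, v
Accessibility: uRu, uRv, vRu, vRv
Branch closes: q and ¬q both at v.
All branches of the negation close; one closing branch shown above.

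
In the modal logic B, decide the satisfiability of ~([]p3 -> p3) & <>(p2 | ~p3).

Unsatisfiable

1. ~([]p3 -> p3) & <>(p2 | ~p3), 0
2. ~([]p3 -> p3), 0
3. <>(p2 | ~p3), 0
4. []p3, 0
5. ~p3, 0
6. p3, 0
Accessibility: 0R0
Branch closes: p3 and ~p3 both at 0.
(One branch shown.) All branches close.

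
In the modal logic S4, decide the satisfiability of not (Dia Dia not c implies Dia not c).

1. not (Dia Dia not c implies Dia not c), 0
2. Dia Dia not c, 0
3. not Dia not c, 0
4. c, 0
5. Dia not c, 1
6. c, 1
7. not c, 2
8. c, 2
Accessibility: 0R0, 0R1, 0R2, 1R1, 1R2, 2R2
Branch closes: c and not c both at 2.
Every branch closes; the branch above is one of them.

Unsatisfiable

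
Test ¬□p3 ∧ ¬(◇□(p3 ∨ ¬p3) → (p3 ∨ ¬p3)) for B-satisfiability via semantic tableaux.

No, unsatisfiable

1. ¬□p3 ∧ ¬(◇□(p3 ∨ ¬p3) → (p3 ∨ ¬p3)), w0
2. ¬□p3, w0   [∧-rule on 1]
3. ¬(◇□(p3 ∨ ¬p3) → (p3 ∨ ¬p3)), w0   [∧-rule on 1]
4. ◇□(p3 ∨ ¬p3), w0   [¬→-rule on 3]
5. ¬(p3 ∨ ¬p3), w0   [¬→-rule on 3]
6. ¬p3, w0   [¬∨-rule on 5]
7. p3, w0   [¬∨-rule on 5]
Accessibility: w0Rw0
Branch closes: p3 and ¬p3 both at w0.
(One branch shown.) All branches close.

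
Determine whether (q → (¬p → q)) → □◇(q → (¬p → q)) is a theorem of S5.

Tableau for the negation ¬((q → (¬p → q)) → □◇(q → (¬p → q))):
1. ¬((q → (¬p → q)) → □◇(q → (¬p → q))), u
2. q → (¬p → q), u
3. ¬□◇(q → (¬p → q)), u
4. ¬p → q, u
5. q, u
6. ¬◇(q → (¬p → q)), v
7. ¬(q → (¬p → q)), u
8. ¬(¬p → q), u
9. ¬p, u
10. ¬q, u
Accessibility: uRu, uRv, vRu, vRv
Branch closes: q and ¬q both at u.
Every branch of the negation's tableau closes; the branch above is one of them.

Valid in S5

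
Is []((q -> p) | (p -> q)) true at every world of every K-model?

Valid in K

Tableau for the negation ~[]((q -> p) | (p -> q)):
1. ~[]((q -> p) | (p -> q)), 0
2. ~((q -> p) | (p -> q)), 1
3. ~(q -> p), 1
4. ~(p -> q), 1
5. q, 1
6. ~p, 1
7. p, 1
8. ~q, 1
Accessibility: 0R1
Branch closes: p and ~p both at 1.
All branches of the negation close; one closing branch shown above.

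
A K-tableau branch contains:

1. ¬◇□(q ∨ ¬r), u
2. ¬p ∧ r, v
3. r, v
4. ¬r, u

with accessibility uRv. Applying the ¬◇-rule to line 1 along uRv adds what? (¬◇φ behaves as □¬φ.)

¬◇φ behaves as □¬φ: propagate the negated body to each accessible world.

¬□(q ∨ ¬r), v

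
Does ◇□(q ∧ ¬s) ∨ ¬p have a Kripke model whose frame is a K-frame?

1. ◇□(q ∧ ¬s) ∨ ¬p, 0
2. ¬p, 0   [∨-rule on 1 (branches; this branch)]

Satisfiable (open branch found)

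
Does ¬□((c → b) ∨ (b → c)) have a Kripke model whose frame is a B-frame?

1. ¬□((c → b) ∨ (b → c)), 0
2. ¬((c → b) ∨ (b → c)), 1   [¬□-rule on 1: fresh world 1, 0R1]
3. ¬(c → b), 1   [¬∨-rule on 2]
4. ¬(b → c), 1   [¬∨-rule on 2]
5. c, 1   [¬→-rule on 3]
6. ¬b, 1   [¬→-rule on 3]
7. b, 1   [¬→-rule on 4]
8. ¬c, 1   [¬→-rule on 4]
Accessibility: 0R0, 0R1, 1R0, 1R1
Branch closes: b and ¬b both at 1.
(One branch shown.) All branches close.

Unsatisfiable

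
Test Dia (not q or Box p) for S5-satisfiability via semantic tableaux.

1. Dia (not q or Box p), 0
2. not q or Box p, 1   [Dia-rule on 1: fresh world 1, 0R1]
3. Box p, 1   [or-rule on 2 (branches; this branch)]
4. p, 0   [Box-rule on 3 via 1R0]
5. p, 1   [Box-rule on 3 via 1R1]
Accessibility: 0R0, 0R1, 1R0, 1R1

Satisfiable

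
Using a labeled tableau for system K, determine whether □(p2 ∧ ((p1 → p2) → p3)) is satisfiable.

1. □(p2 ∧ ((p1 → p2) → p3)), u

Satisfiable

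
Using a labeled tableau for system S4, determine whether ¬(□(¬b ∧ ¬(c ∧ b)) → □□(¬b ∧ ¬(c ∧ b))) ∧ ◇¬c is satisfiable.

Unsatisfiable

1. ¬(□(¬b ∧ ¬(c ∧ b)) → □□(¬b ∧ ¬(c ∧ b))) ∧ ◇¬c, w0
2. ¬(□(¬b ∧ ¬(c ∧ b)) → □□(¬b ∧ ¬(c ∧ b))), w0
3. ◇¬c, w0
4. □(¬b ∧ ¬(c ∧ b)), w0
5. ¬□□(¬b ∧ ¬(c ∧ b)), w0
6. ¬b ∧ ¬(c ∧ b), w0
7. ¬b, w0
8. ¬(c ∧ b), w0
9. ¬c, w1
10. ¬b ∧ ¬(c ∧ b), w1
11. ¬b, w1
12. ¬(c ∧ b), w1
13. ¬□(¬b ∧ ¬(c ∧ b)), w2
14. ¬b ∧ ¬(c ∧ b), w2
15. ¬b, w2
16. ¬(c ∧ b), w2
17. ¬(¬b ∧ ¬(c ∧ b)), w3
18. ¬b ∧ ¬(c ∧ b), w3
19. ¬b, w3
20. ¬(c ∧ b), w3
21. c ∧ b, w3
22. c, w3
23. b, w3
Accessibility: w0Rw0, w0Rw1, w0Rw2, w0Rw3, w1Rw1, w2Rw2, w2Rw3, w3Rw3
Branch closes: b and ¬b both at w3.
(One branch shown.) All branches close.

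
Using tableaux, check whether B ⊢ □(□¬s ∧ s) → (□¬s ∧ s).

Tableau for the negation ¬(□(□¬s ∧ s) → (□¬s ∧ s)):
1. ¬(□(□¬s ∧ s) → (□¬s ∧ s)), 0
2. □(□¬s ∧ s), 0   [¬→-rule on 1]
3. ¬(□¬s ∧ s), 0   [¬→-rule on 1]
4. □¬s ∧ s, 0   [□-rule on 2 via 0R0]
5. □¬s, 0   [∧-rule on 4]
6. s, 0   [∧-rule on 4]
7. ¬s, 0   [□-rule on 5 via 0R0]
Accessibility: 0R0
Branch closes: s and ¬s both at 0.
Every branch of the negation's tableau closes; the branch above is one of them.

Valid in B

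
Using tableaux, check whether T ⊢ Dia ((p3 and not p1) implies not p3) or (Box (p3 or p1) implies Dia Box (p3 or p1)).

Tableau for the negation not (Dia ((p3 and not p1) implies not p3) or (Box (p3 or p1) implies Dia Box (p3 or p1))):
1. not (Dia ((p3 and not p1) implies not p3) or (Box (p3 or p1) implies Dia Box (p3 or p1))), w0
2. not Dia ((p3 and not p1) implies not p3), w0   [neg-or-rule on 1]
3. not (Box (p3 or p1) implies Dia Box (p3 or p1)), w0   [neg-or-rule on 1]
4. Box (p3 or p1), w0   [neg-implies-rule on 3]
5. not Dia Box (p3 or p1), w0   [neg-implies-rule on 3]
6. not ((p3 and not p1) implies not p3), w0   [neg-Dia-rule on 2 via w0Rw0]
7. p3 and not p1, w0   [neg-implies-rule on 6]
8. p3, w0   [neg-implies-rule on 6]
9. not p1, w0   [and-rule on 7]
10. p3 or p1, w0   [Box-rule on 4 via w0Rw0]
11. not Box (p3 or p1), w0   [neg-Dia-rule on 5 via w0Rw0]
12. not (p3 or p1), w1   [neg-Box-rule on 11: fresh world w1, w0Rw1]
13. not p3, w1   [neg-or-rule on 12]
14. not p1, w1   [neg-or-rule on 12]
15. not ((p3 and not p1) implies not p3), w1   [neg-Dia-rule on 2 via w0Rw1]
16. p3 and not p1, w1   [neg-implies-rule on 15]
17. p3, w1   [neg-implies-rule on 15]
Accessibility: w0Rw0, w0Rw1, w1Rw1
Branch closes: p3 and not p3 both at w1.
Every branch of the negation's tableau closes; the branch above is one of them.

Valid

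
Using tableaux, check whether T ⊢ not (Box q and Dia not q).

Tableau for the negation Box q and Dia not q:
1. Box q and Dia not q, w0
2. Box q, w0
3. Dia not q, w0
4. q, w0
5. not q, w1
6. q, w1
Accessibility: w0Rw0, w0Rw1, w1Rw1
Branch closes: q and not q both at w1.
Every branch of the negation's tableau closes; the branch above is one of them.

Valid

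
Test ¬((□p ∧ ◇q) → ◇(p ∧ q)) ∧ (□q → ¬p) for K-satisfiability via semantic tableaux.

No, unsatisfiable

1. ¬((□p ∧ ◇q) → ◇(p ∧ q)) ∧ (□q → ¬p), 0
2. ¬((□p ∧ ◇q) → ◇(p ∧ q)), 0
3. □q → ¬p, 0
4. □p ∧ ◇q, 0
5. ¬◇(p ∧ q), 0
6. □p, 0
7. ◇q, 0
8. ¬p, 0
9. q, 1
10. ¬(p ∧ q), 1
11. p, 1
12. ¬q, 1
Accessibility: 0R1
Branch closes: q and ¬q both at 1.
(One branch shown.) All branches close.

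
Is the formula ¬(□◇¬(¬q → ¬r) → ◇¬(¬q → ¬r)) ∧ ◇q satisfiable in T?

1. ¬(□◇¬(¬q → ¬r) → ◇¬(¬q → ¬r)) ∧ ◇q, 0
2. ¬(□◇¬(¬q → ¬r) → ◇¬(¬q → ¬r)), 0
3. ◇q, 0
4. □◇¬(¬q → ¬r), 0
5. ¬◇¬(¬q → ¬r), 0
6. ◇¬(¬q → ¬r), 0
7. ¬q → ¬r, 0
8. ¬r, 0
9. q, 1
10. ◇¬(¬q → ¬r), 1
11. ¬q → ¬r, 1
12. ¬r, 1
13. ¬(¬q → ¬r), 2
14. ¬q, 2
15. r, 2
16. ◇¬(¬q → ¬r), 2
17. ¬q → ¬r, 2
18. ¬r, 2
Accessibility: 0R0, 0R1, 0R2, 1R1, 2R2
Branch closes: r and ¬r both at 2.
All branches of the tableau close; one closing branch shown above.

No, unsatisfiable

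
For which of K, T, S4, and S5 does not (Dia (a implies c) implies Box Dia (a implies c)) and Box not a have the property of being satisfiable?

K

K-tableau for the formula:
1. not (Dia (a implies c) implies Box Dia (a implies c)) and Box not a, 0
2. not (Dia (a implies c) implies Box Dia (a implies c)), 0
3. Box not a, 0
4. Dia (a implies c), 0
5. not Box Dia (a implies c), 0
6. a implies c, 1
7. not a, 1
8. c, 1
9. not Dia (a implies c), 2
10. not a, 2
Accessibility: 0R1, 0R2
Complete open branch: satisfiable in K.
T-tableau for the formula:
1. not (Dia (a implies c) implies Box Dia (a implies c)) and Box not a, 0
2. not (Dia (a implies c) implies Box Dia (a implies c)), 0
3. Box not a, 0
4. Dia (a implies c), 0
5. not Box Dia (a implies c), 0
6. not a, 0
7. a implies c, 1
8. not a, 1
9. c, 1
10. not Dia (a implies c), 2
11. not a, 2
12. not (a implies c), 2
13. a, 2
14. not c, 2
Accessibility: 0R0, 0R1, 0R2, 1R1, 2R2
Branch closes: a and not a both at 2.
Every branch closes (one shown): unsatisfiable in T, hence also in S4, S5 (every S4/S5-frame is a T-frame).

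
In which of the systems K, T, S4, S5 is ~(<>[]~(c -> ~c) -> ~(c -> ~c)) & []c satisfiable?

K

T-tableau for the formula:
1. ~(<>[]~(c -> ~c) -> ~(c -> ~c)) & []c, w0
2. ~(<>[]~(c -> ~c) -> ~(c -> ~c)), w0
3. []c, w0
4. <>[]~(c -> ~c), w0
5. c -> ~c, w0
6. c, w0
7. ~c, w0
Accessibility: w0Rw0
Branch closes: c and ~c both at w0.
Every branch closes (one shown): unsatisfiable in T, hence also in S4, S5 (every S4/S5-frame is a T-frame).
K-tableau for the formula:
1. ~(<>[]~(c -> ~c) -> ~(c -> ~c)) & []c, w0
2. ~(<>[]~(c -> ~c) -> ~(c -> ~c)), w0
3. []c, w0
4. <>[]~(c -> ~c), w0
5. c -> ~c, w0
6. ~c, w0
7. []~(c -> ~c), w1
8. c, w1
Accessibility: w0Rw1
Complete open branch: satisfiable in K.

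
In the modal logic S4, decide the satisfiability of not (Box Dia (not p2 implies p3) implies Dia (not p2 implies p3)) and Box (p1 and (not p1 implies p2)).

1. not (Box Dia (not p2 implies p3) implies Dia (not p2 implies p3)) and Box (p1 and (not p1 implies p2)), u
2. not (Box Dia (not p2 implies p3) implies Dia (not p2 implies p3)), u
3. Box (p1 and (not p1 implies p2)), u
4. Box Dia (not p2 implies p3), u
5. not Dia (not p2 implies p3), u
6. p1 and (not p1 implies p2), u
7. p1, u
8. not p1 implies p2, u
9. Dia (not p2 implies p3), u
10. not (not p2 implies p3), u
11. not p2, u
12. not p3, u
13. not p2 implies p3, v
14. p1 and (not p1 implies p2), v
15. p1, v
16. not p1 implies p2, v
17. Dia (not p2 implies p3), v
18. not (not p2 implies p3), v
19. not p2, v
20. not p3, v
21. p3, v
Accessibility: uRu, uRv, vRv
Branch closes: p3 and not p3 both at v.
Every branch closes; the branch above is one of them.

Unsatisfiable (every branch closes)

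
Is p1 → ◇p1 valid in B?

Tableau for the negation ¬(p1 → ◇p1):
1. ¬(p1 → ◇p1), u
2. p1, u
3. ¬◇p1, u
4. ¬p1, u
Accessibility: uRu
Branch closes: p1 and ¬p1 both at u.
All branches of the negation close; one closing branch shown above.

Valid in B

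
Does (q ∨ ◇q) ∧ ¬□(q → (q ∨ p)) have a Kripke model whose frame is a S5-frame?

1. (q ∨ ◇q) ∧ ¬□(q → (q ∨ p)), w0
2. q ∨ ◇q, w0   [∧-rule on 1]
3. ¬□(q → (q ∨ p)), w0   [∧-rule on 1]
4. ◇q, w0   [∨-rule on 2 (branches; this branch)]
5. ¬(q → (q ∨ p)), w1   [¬□-rule on 3: fresh world w1, w0Rw1]
6. q, w1   [¬→-rule on 5]
7. ¬(q ∨ p), w1   [¬→-rule on 5]
8. ¬q, w1   [¬∨-rule on 7]
9. ¬p, w1   [¬∨-rule on 7]
Accessibility: w0Rw0, w0Rw1, w1Rw0, w1Rw1
Branch closes: q and ¬q both at w1.
All branches of the tableau close; one closing branch shown above.

Unsatisfiable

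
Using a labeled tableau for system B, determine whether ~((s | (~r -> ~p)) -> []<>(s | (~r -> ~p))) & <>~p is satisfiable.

1. ~((s | (~r -> ~p)) -> []<>(s | (~r -> ~p))) & <>~p, w0
2. ~((s | (~r -> ~p)) -> []<>(s | (~r -> ~p))), w0
3. <>~p, w0
4. s | (~r -> ~p), w0
5. ~[]<>(s | (~r -> ~p)), w0
6. ~r -> ~p, w0
7. ~p, w0
8. ~p, w1
9. ~<>(s | (~r -> ~p)), w2
10. ~(s | (~r -> ~p)), w0
11. ~s, w0
12. ~(~r -> ~p), w0
13. ~r, w0
14. p, w0
Accessibility: w0Rw0, w0Rw1, w0Rw2, w1Rw0, w1Rw1, w2Rw0, w2Rw2
Branch closes: p and ~p both at w0.
(One branch shown.) All branches close.

Unsatisfiable (every branch closes)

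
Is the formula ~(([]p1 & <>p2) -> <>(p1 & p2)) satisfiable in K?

1. ~(([]p1 & <>p2) -> <>(p1 & p2)), 0
2. []p1 & <>p2, 0
3. ~<>(p1 & p2), 0
4. []p1, 0
5. <>p2, 0
6. p2, 1
7. ~(p1 & p2), 1
8. p1, 1
9. ~p2, 1
Accessibility: 0R1
Branch closes: p2 and ~p2 both at 1.
(One branch shown.) All branches close.

Unsatisfiable (every branch closes)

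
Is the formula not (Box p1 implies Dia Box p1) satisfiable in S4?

No, unsatisfiable

1. not (Box p1 implies Dia Box p1), w0
2. Box p1, w0   [neg-implies-rule on 1]
3. not Dia Box p1, w0   [neg-implies-rule on 1]
4. p1, w0   [Box-rule on 2 via w0Rw0]
5. not Box p1, w0   [neg-Dia-rule on 3 via w0Rw0]
6. not p1, w1   [neg-Box-rule on 5: fresh world w1, w0Rw1]
7. p1, w1   [Box-rule on 2 via w0Rw1]
Accessibility: w0Rw0, w0Rw1, w1Rw1
Branch closes: p1 and not p1 both at w1.
All branches of the tableau close; one closing branch shown above.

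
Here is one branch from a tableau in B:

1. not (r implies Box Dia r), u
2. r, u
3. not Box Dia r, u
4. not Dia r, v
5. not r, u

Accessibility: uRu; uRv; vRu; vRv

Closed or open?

Both r and not r appear at u.

Yes, closed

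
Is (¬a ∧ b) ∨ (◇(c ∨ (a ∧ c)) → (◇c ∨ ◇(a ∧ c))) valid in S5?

Tableau for the negation ¬((¬a ∧ b) ∨ (◇(c ∨ (a ∧ c)) → (◇c ∨ ◇(a ∧ c)))):
1. ¬((¬a ∧ b) ∨ (◇(c ∨ (a ∧ c)) → (◇c ∨ ◇(a ∧ c)))), w0
2. ¬(¬a ∧ b), w0
3. ¬(◇(c ∨ (a ∧ c)) → (◇c ∨ ◇(a ∧ c))), w0
4. ◇(c ∨ (a ∧ c)), w0
5. ¬(◇c ∨ ◇(a ∧ c)), w0
6. ¬◇c, w0
7. ¬◇(a ∧ c), w0
8. ¬c, w0
9. ¬(a ∧ c), w0
10. ¬b, w0
11. c ∨ (a ∧ c), w1
12. ¬c, w1
13. ¬(a ∧ c), w1
14. a ∧ c, w1
15. a, w1
16. c, w1
Accessibility: w0Rw0, w0Rw1, w1Rw0, w1Rw1
Branch closes: c and ¬c both at w1.
Every branch of the negation's tableau closes; the branch above is one of them.

Valid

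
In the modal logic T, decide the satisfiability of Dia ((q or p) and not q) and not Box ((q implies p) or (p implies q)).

1. Dia ((q or p) and not q) and not Box ((q implies p) or (p implies q)), u
2. Dia ((q or p) and not q), u   [and-rule on 1]
3. not Box ((q implies p) or (p implies q)), u   [and-rule on 1]
4. (q or p) and not q, v   [Dia-rule on 2: fresh world v, uRv]
5. q or p, v   [and-rule on 4]
6. not q, v   [and-rule on 4]
7. p, v   [or-rule on 5 (branches; this branch)]
8. not ((q implies p) or (p implies q)), w   [neg-Box-rule on 3: fresh world w, uRw]
9. not (q implies p), w   [neg-or-rule on 8]
10. not (p implies q), w   [neg-or-rule on 8]
11. q, w   [neg-implies-rule on 9]
12. not p, w   [neg-implies-rule on 9]
13. p, w   [neg-implies-rule on 10]
14. not q, w   [neg-implies-rule on 10]
Accessibility: uRu, uRv, uRw, vRv, wRw
Branch closes: p and not p both at w.
(One branch shown.) All branches close.

Unsatisfiable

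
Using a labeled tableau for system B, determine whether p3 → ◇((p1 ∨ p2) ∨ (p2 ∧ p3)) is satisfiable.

Yes, satisfiable

1. p3 → ◇((p1 ∨ p2) ∨ (p2 ∧ p3)), u
2. ◇((p1 ∨ p2) ∨ (p2 ∧ p3)), u   [→-rule on 1 (branches; this branch)]
3. (p1 ∨ p2) ∨ (p2 ∧ p3), v   [◇-rule on 2: fresh world v, uRv]
4. p2 ∧ p3, v   [∨-rule on 3 (branches; this branch)]
5. p2, v   [∧-rule on 4]
6. p3, v   [∧-rule on 4]
Accessibility: uRu, uRv, vRu, vRv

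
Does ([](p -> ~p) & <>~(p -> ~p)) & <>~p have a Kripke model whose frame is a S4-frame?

Unsatisfiable (every branch closes)

1. ([](p -> ~p) & <>~(p -> ~p)) & <>~p, 0
2. [](p -> ~p) & <>~(p -> ~p), 0   [&-rule on 1]
3. <>~p, 0   [&-rule on 1]
4. [](p -> ~p), 0   [&-rule on 2]
5. <>~(p -> ~p), 0   [&-rule on 2]
6. p -> ~p, 0   [[]-rule on 4 via 0R0]
7. ~p, 0   [->-rule on 6 (branches; this branch)]
8. ~p, 1   [<>-rule on 3: fresh world 1, 0R1]
9. p -> ~p, 1   [[]-rule on 4 via 0R1]
10. ~(p -> ~p), 2   [<>-rule on 5: fresh world 2, 0R2]
11. p, 2   [~->-rule on 10]
12. p -> ~p, 2   [[]-rule on 4 via 0R2]
13. ~p, 2   [->-rule on 12 (branches; this branch)]
Accessibility: 0R0, 0R1, 0R2, 1R1, 2R2
Branch closes: p and ~p both at 2.
(One branch shown.) All branches close.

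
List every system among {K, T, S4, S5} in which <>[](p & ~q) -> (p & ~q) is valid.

S4-tableau for the negation ~(<>[](p & ~q) -> (p & ~q)):
1. ~(<>[](p & ~q) -> (p & ~q)), w0
2. <>[](p & ~q), w0   [~->-rule on 1]
3. ~(p & ~q), w0   [~->-rule on 1]
4. q, w0   [~&-rule on 3 (branches; this branch)]
5. [](p & ~q), w1   [<>-rule on 2: fresh world w1, w0Rw1]
6. p & ~q, w1   [[]-rule on 5 via w1Rw1]
7. p, w1   [&-rule on 6]
8. ~q, w1   [&-rule on 6]
Accessibility: w0Rw0, w0Rw1, w1Rw1
Complete open branch: countermodel on an S4-frame, so not valid in S4, nor in K, T (the same frame is also a K-frame and a T-frame).
S5-tableau for the negation ~(<>[](p & ~q) -> (p & ~q)):
1. ~(<>[](p & ~q) -> (p & ~q)), w0
2. <>[](p & ~q), w0   [~->-rule on 1]
3. ~(p & ~q), w0   [~->-rule on 1]
4. q, w0   [~&-rule on 3 (branches; this branch)]
5. [](p & ~q), w1   [<>-rule on 2: fresh world w1, w0Rw1]
6. p & ~q, w0   [[]-rule on 5 via w1Rw0]
7. p, w0   [&-rule on 6]
8. ~q, w0   [&-rule on 6]
Accessibility: w0Rw0, w0Rw1, w1Rw0, w1Rw1
Branch closes: q and ~q both at w0.
Every branch closes (one shown): valid in S5.

S5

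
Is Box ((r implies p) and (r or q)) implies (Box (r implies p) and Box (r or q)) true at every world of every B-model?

Tableau for the negation not (Box ((r implies p) and (r or q)) implies (Box (r implies p) and Box (r or q))):
1. not (Box ((r implies p) and (r or q)) implies (Box (r implies p) and Box (r or q))), 0
2. Box ((r implies p) and (r or q)), 0
3. not (Box (r implies p) and Box (r or q)), 0
4. (r implies p) and (r or q), 0
5. r implies p, 0
6. r or q, 0
7. not Box (r or q), 0
8. p, 0
9. q, 0
10. not (r or q), 1
11. not r, 1
12. not q, 1
13. (r implies p) and (r or q), 1
14. r implies p, 1
15. r or q, 1
16. p, 1
17. q, 1
Accessibility: 0R0, 0R1, 1R0, 1R1
Branch closes: q and not q both at 1.
All branches of the negation close; one closing branch shown above.

Valid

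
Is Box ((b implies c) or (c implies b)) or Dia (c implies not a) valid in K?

Tableau for the negation not (Box ((b implies c) or (c implies b)) or Dia (c implies not a)):
1. not (Box ((b implies c) or (c implies b)) or Dia (c implies not a)), u
2. not Box ((b implies c) or (c implies b)), u
3. not Dia (c implies not a), u
4. not ((b implies c) or (c implies b)), v
5. not (b implies c), v
6. not (c implies b), v
7. b, v
8. not c, v
9. c, v
10. not b, v
Accessibility: uRv
Branch closes: c and not c both at v.
All branches of the negation close; one closing branch shown above.

Yes, valid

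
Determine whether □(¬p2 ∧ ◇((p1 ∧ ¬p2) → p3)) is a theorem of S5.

Tableau for the negation ¬□(¬p2 ∧ ◇((p1 ∧ ¬p2) → p3)):
1. ¬□(¬p2 ∧ ◇((p1 ∧ ¬p2) → p3)), 0
2. ¬(¬p2 ∧ ◇((p1 ∧ ¬p2) → p3)), 1   [¬□-rule on 1: fresh world 1, 0R1]
3. ¬◇((p1 ∧ ¬p2) → p3), 1   [¬∧-rule on 2 (branches; this branch)]
4. ¬((p1 ∧ ¬p2) → p3), 0   [¬◇-rule on 3 via 1R0]
5. p1 ∧ ¬p2, 0   [¬→-rule on 4]
6. ¬p3, 0   [¬→-rule on 4]
7. p1, 0   [∧-rule on 5]
8. ¬p2, 0   [∧-rule on 5]
9. ¬((p1 ∧ ¬p2) → p3), 1   [¬◇-rule on 3 via 1R1]
10. p1 ∧ ¬p2, 1   [¬→-rule on 9]
11. ¬p3, 1   [¬→-rule on 9]
12. p1, 1   [∧-rule on 10]
13. ¬p2, 1   [∧-rule on 10]
Accessibility: 0R0, 0R1, 1R0, 1R1
The negation has an open branch (countermodel exists).

Not valid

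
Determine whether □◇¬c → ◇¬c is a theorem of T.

Tableau for the negation ¬(□◇¬c → ◇¬c):
1. ¬(□◇¬c → ◇¬c), 0
2. □◇¬c, 0
3. ¬◇¬c, 0
4. ◇¬c, 0
5. c, 0
6. ¬c, 1
7. ◇¬c, 1
8. c, 1
Accessibility: 0R0, 0R1, 1R1
Branch closes: c and ¬c both at 1.
Every branch of the negation's tableau closes; the branch above is one of them.

Valid in T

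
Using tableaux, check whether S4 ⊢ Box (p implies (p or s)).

Tableau for the negation not Box (p implies (p or s)):
1. not Box (p implies (p or s)), 0
2. not (p implies (p or s)), 1
3. p, 1
4. not (p or s), 1
5. not p, 1
6. not s, 1
Accessibility: 0R0, 0R1, 1R1
Branch closes: p and not p both at 1.
Every branch of the negation's tableau closes; the branch above is one of them.

Valid in S4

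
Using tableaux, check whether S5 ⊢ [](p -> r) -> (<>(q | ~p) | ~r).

No, not valid

Tableau for the negation ~([](p -> r) -> (<>(q | ~p) | ~r)):
1. ~([](p -> r) -> (<>(q | ~p) | ~r)), 0
2. [](p -> r), 0   [~->-rule on 1]
3. ~(<>(q | ~p) | ~r), 0   [~->-rule on 1]
4. ~<>(q | ~p), 0   [~|-rule on 3]
5. r, 0   [~|-rule on 3]
6. p -> r, 0   [[]-rule on 2 via 0R0]
7. ~(q | ~p), 0   [~<>-rule on 4 via 0R0]
8. ~q, 0   [~|-rule on 7]
9. p, 0   [~|-rule on 7]
Accessibility: 0R0
The negation has an open branch (countermodel exists).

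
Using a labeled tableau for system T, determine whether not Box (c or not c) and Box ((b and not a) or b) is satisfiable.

No, unsatisfiable

1. not Box (c or not c) and Box ((b and not a) or b), w0
2. not Box (c or not c), w0
3. Box ((b and not a) or b), w0
4. (b and not a) or b, w0
5. b and not a, w0
6. b, w0
7. not a, w0
8. not (c or not c), w1
9. not c, w1
10. c, w1
Accessibility: w0Rw0, w0Rw1, w1Rw1
Branch closes: c and not c both at w1.
Every branch closes; the branch above is one of them.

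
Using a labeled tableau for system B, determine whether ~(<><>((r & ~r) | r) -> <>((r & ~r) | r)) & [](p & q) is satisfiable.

Yes, satisfiable

1. ~(<><>((r & ~r) | r) -> <>((r & ~r) | r)) & [](p & q), w0
2. ~(<><>((r & ~r) | r) -> <>((r & ~r) | r)), w0
3. [](p & q), w0
4. <><>((r & ~r) | r), w0
5. ~<>((r & ~r) | r), w0
6. p & q, w0
7. p, w0
8. q, w0
9. ~((r & ~r) | r), w0
10. ~(r & ~r), w0
11. ~r, w0
12. <>((r & ~r) | r), w1
13. p & q, w1
14. p, w1
15. q, w1
16. ~((r & ~r) | r), w1
17. ~(r & ~r), w1
18. ~r, w1
19. (r & ~r) | r, w2
20. r, w2
Accessibility: w0Rw0, w0Rw1, w1Rw0, w1Rw1, w1Rw2, w2Rw1, w2Rw2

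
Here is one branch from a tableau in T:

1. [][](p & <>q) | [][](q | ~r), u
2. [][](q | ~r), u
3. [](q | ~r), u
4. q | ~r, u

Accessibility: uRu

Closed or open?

No, open

No world carries both an atom and its negation.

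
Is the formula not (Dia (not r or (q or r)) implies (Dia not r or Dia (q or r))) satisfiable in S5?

No, unsatisfiable

1. not (Dia (not r or (q or r)) implies (Dia not r or Dia (q or r))), 0
2. Dia (not r or (q or r)), 0
3. not (Dia not r or Dia (q or r)), 0
4. not Dia not r, 0
5. not Dia (q or r), 0
6. r, 0
7. not (q or r), 0
8. not q, 0
9. not r, 0
Accessibility: 0R0
Branch closes: r and not r both at 0.
Every branch closes; the branch above is one of them.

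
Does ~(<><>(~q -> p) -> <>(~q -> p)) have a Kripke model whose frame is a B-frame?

Yes, satisfiable

1. ~(<><>(~q -> p) -> <>(~q -> p)), 0
2. <><>(~q -> p), 0
3. ~<>(~q -> p), 0
4. ~(~q -> p), 0
5. ~q, 0
6. ~p, 0
7. <>(~q -> p), 1
8. ~(~q -> p), 1
9. ~q, 1
10. ~p, 1
11. ~q -> p, 2
12. p, 2
Accessibility: 0R0, 0R1, 1R0, 1R1, 1R2, 2R1, 2R2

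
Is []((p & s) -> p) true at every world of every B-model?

Tableau for the negation ~[]((p & s) -> p):
1. ~[]((p & s) -> p), 0
2. ~((p & s) -> p), 1   [~[]-rule on 1: fresh world 1, 0R1]
3. p & s, 1   [~->-rule on 2]
4. ~p, 1   [~->-rule on 2]
5. p, 1   [&-rule on 3]
6. s, 1   [&-rule on 3]
Accessibility: 0R0, 0R1, 1R0, 1R1
Branch closes: p and ~p both at 1.
All branches of the negation close; one closing branch shown above.

Yes, valid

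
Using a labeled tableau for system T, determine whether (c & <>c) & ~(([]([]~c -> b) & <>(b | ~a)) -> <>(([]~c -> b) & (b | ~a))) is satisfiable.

Unsatisfiable (every branch closes)

1. (c & <>c) & ~(([]([]~c -> b) & <>(b | ~a)) -> <>(([]~c -> b) & (b | ~a))), u
2. c & <>c, u
3. ~(([]([]~c -> b) & <>(b | ~a)) -> <>(([]~c -> b) & (b | ~a))), u
4. c, u
5. <>c, u
6. []([]~c -> b) & <>(b | ~a), u
7. ~<>(([]~c -> b) & (b | ~a)), u
8. []([]~c -> b), u
9. <>(b | ~a), u
10. ~(([]~c -> b) & (b | ~a)), u
11. []~c -> b, u
12. ~(b | ~a), u
13. ~b, u
14. a, u
15. ~[]~c, u
16. c, v
17. ~(([]~c -> b) & (b | ~a)), v
18. []~c -> b, v
19. ~(b | ~a), v
20. ~b, v
21. a, v
22. ~[]~c, v
23. b | ~a, w
24. ~(([]~c -> b) & (b | ~a)), w
25. []~c -> b, w
26. ~a, w
27. ~([]~c -> b), w
28. []~c, w
29. ~b, w
30. ~c, w
31. ~[]~c, w
32. c, x
33. ~(([]~c -> b) & (b | ~a)), x
34. []~c -> b, x
35. ~(b | ~a), x
36. ~b, x
37. a, x
38. ~[]~c, x
39. c, y
40. c, z
41. ~c, z
Accessibility: uRu, uRv, uRw, uRx, vRv, vRy, wRw, wRz, xRx, yRy, zRz
Branch closes: c and ~c both at z.
(One branch shown.) All branches close.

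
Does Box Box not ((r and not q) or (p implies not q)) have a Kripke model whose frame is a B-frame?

Satisfiable

1. Box Box not ((r and not q) or (p implies not q)), 0
2. Box not ((r and not q) or (p implies not q)), 0   [Box-rule on 1 via 0R0]
3. not ((r and not q) or (p implies not q)), 0   [Box-rule on 2 via 0R0]
4. not (r and not q), 0   [neg-or-rule on 3]
5. not (p implies not q), 0   [neg-or-rule on 3]
6. p, 0   [neg-implies-rule on 5]
7. q, 0   [neg-implies-rule on 5]
Accessibility: 0R0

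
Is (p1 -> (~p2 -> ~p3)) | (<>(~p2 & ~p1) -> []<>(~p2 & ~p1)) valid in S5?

Tableau for the negation ~((p1 -> (~p2 -> ~p3)) | (<>(~p2 & ~p1) -> []<>(~p2 & ~p1))):
1. ~((p1 -> (~p2 -> ~p3)) | (<>(~p2 & ~p1) -> []<>(~p2 & ~p1))), u
2. ~(p1 -> (~p2 -> ~p3)), u
3. ~(<>(~p2 & ~p1) -> []<>(~p2 & ~p1)), u
4. p1, u
5. ~(~p2 -> ~p3), u
6. <>(~p2 & ~p1), u
7. ~[]<>(~p2 & ~p1), u
8. ~p2, u
9. p3, u
10. ~p2 & ~p1, v
11. ~p2, v
12. ~p1, v
13. ~<>(~p2 & ~p1), w
14. ~(~p2 & ~p1), u
15. ~(~p2 & ~p1), v
16. ~(~p2 & ~p1), w
17. p1, v
Accessibility: uRu, uRv, uRw, vRu, vRv, vRw, wRu, wRv, wRw
Branch closes: p1 and ~p1 both at v.
All branches of the negation close; one closing branch shown above.

Valid in S5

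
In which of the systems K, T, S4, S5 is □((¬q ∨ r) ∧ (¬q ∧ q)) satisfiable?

K

K-tableau for the formula:
1. □((¬q ∨ r) ∧ (¬q ∧ q)), u
Complete open branch: satisfiable in K.
T-tableau for the formula:
1. □((¬q ∨ r) ∧ (¬q ∧ q)), u
2. (¬q ∨ r) ∧ (¬q ∧ q), u
3. ¬q ∨ r, u
4. ¬q ∧ q, u
5. ¬q, u
6. q, u
Accessibility: uRu
Branch closes: q and ¬q both at u.
Every branch closes (one shown): unsatisfiable in T, hence also in S4, S5 (every S4/S5-frame is a T-frame).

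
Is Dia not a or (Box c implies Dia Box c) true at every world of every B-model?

Valid in B

Tableau for the negation not (Dia not a or (Box c implies Dia Box c)):
1. not (Dia not a or (Box c implies Dia Box c)), 0
2. not Dia not a, 0
3. not (Box c implies Dia Box c), 0
4. Box c, 0
5. not Dia Box c, 0
6. a, 0
7. c, 0
8. not Box c, 0
9. not c, 1
10. a, 1
11. c, 1
Accessibility: 0R0, 0R1, 1R0, 1R1
Branch closes: c and not c both at 1.
All branches of the negation close; one closing branch shown above.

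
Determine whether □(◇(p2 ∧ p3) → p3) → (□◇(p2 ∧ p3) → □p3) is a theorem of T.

Yes, valid

Tableau for the negation ¬(□(◇(p2 ∧ p3) → p3) → (□◇(p2 ∧ p3) → □p3)):
1. ¬(□(◇(p2 ∧ p3) → p3) → (□◇(p2 ∧ p3) → □p3)), w0
2. □(◇(p2 ∧ p3) → p3), w0   [¬→-rule on 1]
3. ¬(□◇(p2 ∧ p3) → □p3), w0   [¬→-rule on 1]
4. □◇(p2 ∧ p3), w0   [¬→-rule on 3]
5. ¬□p3, w0   [¬→-rule on 3]
6. ◇(p2 ∧ p3) → p3, w0   [□-rule on 2 via w0Rw0]
7. ◇(p2 ∧ p3), w0   [□-rule on 4 via w0Rw0]
8. p3, w0   [→-rule on 6 (branches; this branch)]
9. ¬p3, w1   [¬□-rule on 5: fresh world w1, w0Rw1]
10. ◇(p2 ∧ p3) → p3, w1   [□-rule on 2 via w0Rw1]
11. ◇(p2 ∧ p3), w1   [□-rule on 4 via w0Rw1]
12. ¬◇(p2 ∧ p3), w1   [→-rule on 10 (branches; this branch)]
13. ¬(p2 ∧ p3), w1   [¬◇-rule on 12 via w1Rw1]
14. p2 ∧ p3, w2   [◇-rule on 7: fresh world w2, w0Rw2]
15. p2, w2   [∧-rule on 14]
16. p3, w2   [∧-rule on 14]
17. ◇(p2 ∧ p3) → p3, w2   [□-rule on 2 via w0Rw2]
18. ◇(p2 ∧ p3), w2   [□-rule on 4 via w0Rw2]
19. p2 ∧ p3, w3   [◇-rule on 11: fresh world w3, w1Rw3]
20. p2, w3   [∧-rule on 19]
21. p3, w3   [∧-rule on 19]
22. ¬(p2 ∧ p3), w3   [¬◇-rule on 12 via w1Rw3]
23. ¬p3, w3   [¬∧-rule on 22 (branches; this branch)]
Accessibility: w0Rw0, w0Rw1, w0Rw2, w1Rw1, w1Rw3, w2Rw2, w3Rw3
Branch closes: p3 and ¬p3 both at w3.
All branches of the negation close; one closing branch shown above.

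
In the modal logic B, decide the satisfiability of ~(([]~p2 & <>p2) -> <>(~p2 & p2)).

1. ~(([]~p2 & <>p2) -> <>(~p2 & p2)), u
2. []~p2 & <>p2, u
3. ~<>(~p2 & p2), u
4. []~p2, u
5. <>p2, u
6. ~(~p2 & p2), u
7. ~p2, u
8. p2, v
9. ~(~p2 & p2), v
10. ~p2, v
Accessibility: uRu, uRv, vRu, vRv
Branch closes: p2 and ~p2 both at v.
All branches of the tableau close; one closing branch shown above.

Unsatisfiable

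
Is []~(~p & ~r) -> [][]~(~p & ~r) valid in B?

Not valid

Tableau for the negation ~([]~(~p & ~r) -> [][]~(~p & ~r)):
1. ~([]~(~p & ~r) -> [][]~(~p & ~r)), u
2. []~(~p & ~r), u   [~->-rule on 1]
3. ~[][]~(~p & ~r), u   [~->-rule on 1]
4. ~(~p & ~r), u   [[]-rule on 2 via uRu]
5. r, u   [~&-rule on 4 (branches; this branch)]
6. ~[]~(~p & ~r), v   [~[]-rule on 3: fresh world v, uRv]
7. ~(~p & ~r), v   [[]-rule on 2 via uRv]
8. r, v   [~&-rule on 7 (branches; this branch)]
9. ~p & ~r, w   [~[]-rule on 6: fresh world w, vRw]
10. ~p, w   [&-rule on 9]
11. ~r, w   [&-rule on 9]
Accessibility: uRu, uRv, vRu, vRv, vRw, wRv, wRw
The negation has an open branch (countermodel exists).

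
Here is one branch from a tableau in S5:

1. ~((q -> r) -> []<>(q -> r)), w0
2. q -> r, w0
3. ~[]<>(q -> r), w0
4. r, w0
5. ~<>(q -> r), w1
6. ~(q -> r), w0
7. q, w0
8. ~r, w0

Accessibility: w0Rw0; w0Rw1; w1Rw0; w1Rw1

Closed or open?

Closed

Both r and ~r appear at w0.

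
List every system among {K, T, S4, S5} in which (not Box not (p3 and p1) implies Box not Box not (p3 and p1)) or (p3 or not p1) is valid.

S5

S4-tableau for the negation not ((not Box not (p3 and p1) implies Box not Box not (p3 and p1)) or (p3 or not p1)):
1. not ((not Box not (p3 and p1) implies Box not Box not (p3 and p1)) or (p3 or not p1)), 0
2. not (not Box not (p3 and p1) implies Box not Box not (p3 and p1)), 0
3. not (p3 or not p1), 0
4. not Box not (p3 and p1), 0
5. not Box not Box not (p3 and p1), 0
6. not p3, 0
7. p1, 0
8. p3 and p1, 1
9. p3, 1
10. p1, 1
11. Box not (p3 and p1), 2
12. not (p3 and p1), 2
13. not p1, 2
Accessibility: 0R0, 0R1, 0R2, 1R1, 2R2
Complete open branch: countermodel on an S4-frame, so not valid in S4, nor in K, T (the same frame is also a K-frame and a T-frame).
S5-tableau for the negation not ((not Box not (p3 and p1) implies Box not Box not (p3 and p1)) or (p3 or not p1)):
1. not ((not Box not (p3 and p1) implies Box not Box not (p3 and p1)) or (p3 or not p1)), 0
2. not (not Box not (p3 and p1) implies Box not Box not (p3 and p1)), 0
3. not (p3 or not p1), 0
4. not Box not (p3 and p1), 0
5. not Box not Box not (p3 and p1), 0
6. not p3, 0
7. p1, 0
8. p3 and p1, 1
9. p3, 1
10. p1, 1
11. Box not (p3 and p1), 2
12. not (p3 and p1), 0
13. not (p3 and p1), 1
14. not (p3 and p1), 2
15. not p1, 1
Accessibility: 0R0, 0R1, 0R2, 1R0, 1R1, 1R2, 2R0, 2R1, 2R2
Branch closes: p1 and not p1 both at 1.
Every branch closes (one shown): valid in S5.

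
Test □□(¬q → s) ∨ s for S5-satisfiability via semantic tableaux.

1. □□(¬q → s) ∨ s, u
2. s, u
Accessibility: uRu

Satisfiable (open branch found)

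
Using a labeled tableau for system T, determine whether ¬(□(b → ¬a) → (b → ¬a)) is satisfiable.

Unsatisfiable

1. ¬(□(b → ¬a) → (b → ¬a)), u
2. □(b → ¬a), u
3. ¬(b → ¬a), u
4. b, u
5. a, u
6. b → ¬a, u
7. ¬a, u
Accessibility: uRu
Branch closes: a and ¬a both at u.
(One branch shown.) All branches close.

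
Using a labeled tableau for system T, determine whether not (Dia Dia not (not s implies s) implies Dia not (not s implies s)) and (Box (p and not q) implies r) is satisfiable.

Satisfiable (open branch found)

1. not (Dia Dia not (not s implies s) implies Dia not (not s implies s)) and (Box (p and not q) implies r), w0
2. not (Dia Dia not (not s implies s) implies Dia not (not s implies s)), w0
3. Box (p and not q) implies r, w0
4. Dia Dia not (not s implies s), w0
5. not Dia not (not s implies s), w0
6. not s implies s, w0
7. r, w0
8. s, w0
9. Dia not (not s implies s), w1
10. not s implies s, w1
11. s, w1
12. not (not s implies s), w2
13. not s, w2
Accessibility: w0Rw0, w0Rw1, w1Rw1, w1Rw2, w2Rw2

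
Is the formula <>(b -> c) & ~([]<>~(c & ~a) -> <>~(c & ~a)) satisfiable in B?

1. <>(b -> c) & ~([]<>~(c & ~a) -> <>~(c & ~a)), u
2. <>(b -> c), u
3. ~([]<>~(c & ~a) -> <>~(c & ~a)), u
4. []<>~(c & ~a), u
5. ~<>~(c & ~a), u
6. <>~(c & ~a), u
7. c & ~a, u
8. c, u
9. ~a, u
10. b -> c, v
11. <>~(c & ~a), v
12. c & ~a, v
13. c, v
14. ~a, v
15. ~(c & ~a), w
16. <>~(c & ~a), w
17. c & ~a, w
18. c, w
19. ~a, w
20. a, w
Accessibility: uRu, uRv, uRw, vRu, vRv, wRu, wRw
Branch closes: a and ~a both at w.
Every branch closes; the branch above is one of them.

Unsatisfiable (every branch closes)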